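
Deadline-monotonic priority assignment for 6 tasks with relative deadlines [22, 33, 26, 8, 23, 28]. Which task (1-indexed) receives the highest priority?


Sort tasks by relative deadline (ascending):
  Task 4: deadline = 8
  Task 1: deadline = 22
  Task 5: deadline = 23
  Task 3: deadline = 26
  Task 6: deadline = 28
  Task 2: deadline = 33
Priority order (highest first): [4, 1, 5, 3, 6, 2]
Highest priority task = 4

4


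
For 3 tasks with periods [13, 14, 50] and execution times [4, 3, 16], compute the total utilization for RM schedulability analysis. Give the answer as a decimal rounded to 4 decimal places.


Compute individual utilizations (exact fractions):
  Task 1: C/T = 4/13 (approx. 0.3077)
  Task 2: C/T = 3/14 (approx. 0.2143)
  Task 3: C/T = 16/50 = 8/25 (approx. 0.32)
Total utilization U = 4/13 + 3/14 + 8/25 = 3831/4550
Rounded to 4 decimal places: U = 0.8420
RM (Liu & Layland) bound for 3 tasks = 0.779763; compare with U = 3831/4550 (approx. 0.841978)
bound < U <= 1, so the RM sufficient condition is not met (inconclusive; an exact test such as response-time analysis is needed).

0.8420


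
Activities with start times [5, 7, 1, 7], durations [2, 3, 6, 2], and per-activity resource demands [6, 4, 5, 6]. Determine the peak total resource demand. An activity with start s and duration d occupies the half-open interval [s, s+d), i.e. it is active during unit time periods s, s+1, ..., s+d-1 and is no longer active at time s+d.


Each activity i is active on [start_i, start_i + duration_i).
Compute total resource usage per time slot:
  t=0: active resources = [], total = 0
  t=1: active resources = [5], total = 5
  t=2: active resources = [5], total = 5
  t=3: active resources = [5], total = 5
  t=4: active resources = [5], total = 5
  t=5: active resources = [6, 5], total = 11
  t=6: active resources = [6, 5], total = 11
  t=7: active resources = [4, 6], total = 10
  t=8: active resources = [4, 6], total = 10
  t=9: active resources = [4], total = 4
Peak resource demand = 11

11


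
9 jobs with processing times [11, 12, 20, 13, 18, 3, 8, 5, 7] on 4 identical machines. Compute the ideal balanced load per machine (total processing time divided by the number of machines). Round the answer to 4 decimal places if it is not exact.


Total processing time = 11 + 12 + 20 + 13 + 18 + 3 + 8 + 5 + 7 = 97
Number of machines = 4
Ideal balanced load = 97 / 4 = 24.25

24.25


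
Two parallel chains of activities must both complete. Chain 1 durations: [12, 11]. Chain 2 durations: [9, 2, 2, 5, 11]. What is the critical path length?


Path A total = 12 + 11 = 23
Path B total = 9 + 2 + 2 + 5 + 11 = 29
Critical path = longest path = max(23, 29) = 29

29


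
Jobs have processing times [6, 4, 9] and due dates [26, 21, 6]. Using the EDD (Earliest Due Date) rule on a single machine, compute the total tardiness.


Sort by due date (EDD order): [(9, 6), (4, 21), (6, 26)]
Compute completion times and tardiness:
  Job 1: p=9, d=6, C=9, tardiness=max(0,9-6)=3
  Job 2: p=4, d=21, C=13, tardiness=max(0,13-21)=0
  Job 3: p=6, d=26, C=19, tardiness=max(0,19-26)=0
Total tardiness = 3

3


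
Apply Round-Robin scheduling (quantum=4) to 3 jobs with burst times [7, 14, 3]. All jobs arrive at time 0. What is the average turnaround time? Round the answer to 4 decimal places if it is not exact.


Time quantum = 4
Execution trace:
  J1 runs 4 units, time = 4
  J2 runs 4 units, time = 8
  J3 runs 3 units, time = 11
  J1 runs 3 units, time = 14
  J2 runs 4 units, time = 18
  J2 runs 4 units, time = 22
  J2 runs 2 units, time = 24
Finish times: [14, 24, 11]
Average turnaround = 49/3 = 16.3333

16.3333


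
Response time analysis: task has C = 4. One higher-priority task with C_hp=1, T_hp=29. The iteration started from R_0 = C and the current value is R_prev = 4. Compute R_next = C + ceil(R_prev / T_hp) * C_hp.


R_next = C + ceil(R_prev / T_hp) * C_hp
ceil(4 / 29) = ceil(0.1379) = 1
Interference = 1 * 1 = 1
R_next = 4 + 1 = 5

5


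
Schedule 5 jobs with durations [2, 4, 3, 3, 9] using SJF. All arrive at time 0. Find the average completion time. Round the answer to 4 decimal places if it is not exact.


SJF order (ascending): [2, 3, 3, 4, 9]
Completion times:
  Job 1: burst=2, C=2
  Job 2: burst=3, C=5
  Job 3: burst=3, C=8
  Job 4: burst=4, C=12
  Job 5: burst=9, C=21
Average completion = 48/5 = 9.6

9.6


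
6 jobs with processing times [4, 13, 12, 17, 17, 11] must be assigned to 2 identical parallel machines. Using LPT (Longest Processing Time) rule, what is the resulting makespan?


Sort jobs in decreasing order (LPT): [17, 17, 13, 12, 11, 4]
Assign each job to the least loaded machine:
  Machine 1: jobs [17, 13, 4], load = 34
  Machine 2: jobs [17, 12, 11], load = 40
Makespan = max load = 40

40


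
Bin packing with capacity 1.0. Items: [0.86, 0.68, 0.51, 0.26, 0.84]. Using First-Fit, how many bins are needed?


Place items sequentially using First-Fit:
  Item 0.86 -> new Bin 1
  Item 0.68 -> new Bin 2
  Item 0.51 -> new Bin 3
  Item 0.26 -> Bin 2 (now 0.94)
  Item 0.84 -> new Bin 4
Total bins used = 4

4


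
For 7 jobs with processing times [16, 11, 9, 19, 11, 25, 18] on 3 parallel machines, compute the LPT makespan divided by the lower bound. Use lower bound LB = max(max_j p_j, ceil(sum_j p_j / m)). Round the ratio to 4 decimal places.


LPT order: [25, 19, 18, 16, 11, 11, 9]
Machine loads after assignment: [36, 39, 34]
LPT makespan = 39
Lower bound = max(max_job, ceil(total/3)) = max(25, 37) = 37
Ratio = 39 / 37 = 1.0541

1.0541


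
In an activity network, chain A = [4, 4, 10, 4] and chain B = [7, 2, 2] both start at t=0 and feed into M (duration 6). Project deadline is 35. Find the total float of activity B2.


Forward pass: ES(B2) = sum of predecessors on chain B = 7
EF = ES + duration = 7 + 2 = 9
Backward pass: LF(M) = deadline = 35; LS(M) = 35 - 6 = 29
LF(B2) = LS(M) - sum(successors on chain B) = 29 - 2 = 27
LS = LF - duration = 27 - 2 = 25
Total float = LS - ES = 25 - 7 = 18

18


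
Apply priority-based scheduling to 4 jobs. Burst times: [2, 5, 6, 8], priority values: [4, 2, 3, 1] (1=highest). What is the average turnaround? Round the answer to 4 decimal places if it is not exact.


Sort by priority (ascending = highest first):
Order: [(1, 8), (2, 5), (3, 6), (4, 2)]
Completion times:
  Priority 1, burst=8, C=8
  Priority 2, burst=5, C=13
  Priority 3, burst=6, C=19
  Priority 4, burst=2, C=21
Average turnaround = 61/4 = 15.25

15.25


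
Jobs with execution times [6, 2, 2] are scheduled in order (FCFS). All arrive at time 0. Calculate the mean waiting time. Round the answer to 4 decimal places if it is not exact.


FCFS order (as given): [6, 2, 2]
Waiting times:
  Job 1: wait = 0
  Job 2: wait = 6
  Job 3: wait = 8
Sum of waiting times = 14
Average waiting time = 14/3 = 4.6667

4.6667


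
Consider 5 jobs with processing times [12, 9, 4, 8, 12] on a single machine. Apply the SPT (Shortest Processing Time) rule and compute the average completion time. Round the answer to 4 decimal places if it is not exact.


Sort jobs by processing time (SPT order): [4, 8, 9, 12, 12]
Compute completion times sequentially:
  Job 1: processing = 4, completes at 4
  Job 2: processing = 8, completes at 12
  Job 3: processing = 9, completes at 21
  Job 4: processing = 12, completes at 33
  Job 5: processing = 12, completes at 45
Sum of completion times = 115
Average completion time = 115/5 = 23.0

23.0


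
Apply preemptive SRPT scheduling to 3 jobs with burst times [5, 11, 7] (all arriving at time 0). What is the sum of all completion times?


Since all jobs arrive at t=0, SRPT equals SPT ordering.
SPT order: [5, 7, 11]
Completion times:
  Job 1: p=5, C=5
  Job 2: p=7, C=12
  Job 3: p=11, C=23
Total completion time = 5 + 12 + 23 = 40

40


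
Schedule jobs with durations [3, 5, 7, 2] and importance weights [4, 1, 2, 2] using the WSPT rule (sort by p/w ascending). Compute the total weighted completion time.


Compute p/w ratios and sort ascending (WSPT): [(3, 4), (2, 2), (7, 2), (5, 1)]
Compute weighted completion times:
  Job (p=3,w=4): C=3, w*C=4*3=12
  Job (p=2,w=2): C=5, w*C=2*5=10
  Job (p=7,w=2): C=12, w*C=2*12=24
  Job (p=5,w=1): C=17, w*C=1*17=17
Total weighted completion time = 63

63


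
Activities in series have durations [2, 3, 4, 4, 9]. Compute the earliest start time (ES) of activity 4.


Activity 4 starts after activities 1 through 3 complete.
Predecessor durations: [2, 3, 4]
ES = 2 + 3 + 4 = 9

9


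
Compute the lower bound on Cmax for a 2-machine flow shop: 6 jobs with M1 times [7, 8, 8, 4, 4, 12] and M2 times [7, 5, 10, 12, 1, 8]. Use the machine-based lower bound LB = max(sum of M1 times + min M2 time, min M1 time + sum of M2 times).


LB1 = sum(M1 times) + min(M2 times) = 43 + 1 = 44
LB2 = min(M1 times) + sum(M2 times) = 4 + 43 = 47
Lower bound = max(LB1, LB2) = max(44, 47) = 47

47


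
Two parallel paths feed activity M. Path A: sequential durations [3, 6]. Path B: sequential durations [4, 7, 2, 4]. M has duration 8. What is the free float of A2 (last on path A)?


ES(A2) = sum of predecessors on chain A = 3
EF(A2) = ES + duration = 3 + 6 = 9
Successor of A2 is M. ES(M) = max(sum(A), sum(B)) = max(9, 17) = 17
Free float = ES(successor) - EF(current) = 17 - 9 = 8

8


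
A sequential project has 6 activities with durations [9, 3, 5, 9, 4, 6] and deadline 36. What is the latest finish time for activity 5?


LF(activity 5) = deadline - sum of successor durations
Successors: activities 6 through 6 with durations [6]
Sum of successor durations = 6
LF = 36 - 6 = 30

30


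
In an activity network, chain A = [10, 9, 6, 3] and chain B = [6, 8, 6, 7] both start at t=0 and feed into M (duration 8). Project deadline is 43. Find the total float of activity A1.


Forward pass: ES(A1) = sum of predecessors on chain A = 0
EF = ES + duration = 0 + 10 = 10
Backward pass: LF(M) = deadline = 43; LS(M) = 43 - 8 = 35
LF(A1) = LS(M) - sum(successors on chain A) = 35 - 18 = 17
LS = LF - duration = 17 - 10 = 7
Total float = LS - ES = 7 - 0 = 7

7


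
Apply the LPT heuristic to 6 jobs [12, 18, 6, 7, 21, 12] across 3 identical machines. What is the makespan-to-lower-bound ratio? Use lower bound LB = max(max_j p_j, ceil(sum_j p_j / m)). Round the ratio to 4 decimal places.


LPT order: [21, 18, 12, 12, 7, 6]
Machine loads after assignment: [27, 25, 24]
LPT makespan = 27
Lower bound = max(max_job, ceil(total/3)) = max(21, 26) = 26
Ratio = 27 / 26 = 1.0385

1.0385


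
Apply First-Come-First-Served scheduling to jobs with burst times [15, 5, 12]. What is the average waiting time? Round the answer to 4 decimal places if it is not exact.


FCFS order (as given): [15, 5, 12]
Waiting times:
  Job 1: wait = 0
  Job 2: wait = 15
  Job 3: wait = 20
Sum of waiting times = 35
Average waiting time = 35/3 = 11.6667

11.6667


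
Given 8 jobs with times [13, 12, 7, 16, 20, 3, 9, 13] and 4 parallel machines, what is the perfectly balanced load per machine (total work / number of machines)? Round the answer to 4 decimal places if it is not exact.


Total processing time = 13 + 12 + 7 + 16 + 20 + 3 + 9 + 13 = 93
Number of machines = 4
Ideal balanced load = 93 / 4 = 23.25

23.25


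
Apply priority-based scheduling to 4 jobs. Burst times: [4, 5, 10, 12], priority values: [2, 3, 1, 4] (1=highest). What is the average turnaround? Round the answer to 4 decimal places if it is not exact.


Sort by priority (ascending = highest first):
Order: [(1, 10), (2, 4), (3, 5), (4, 12)]
Completion times:
  Priority 1, burst=10, C=10
  Priority 2, burst=4, C=14
  Priority 3, burst=5, C=19
  Priority 4, burst=12, C=31
Average turnaround = 74/4 = 18.5

18.5


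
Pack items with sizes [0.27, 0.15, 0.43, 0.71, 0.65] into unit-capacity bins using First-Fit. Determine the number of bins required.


Place items sequentially using First-Fit:
  Item 0.27 -> new Bin 1
  Item 0.15 -> Bin 1 (now 0.42)
  Item 0.43 -> Bin 1 (now 0.85)
  Item 0.71 -> new Bin 2
  Item 0.65 -> new Bin 3
Total bins used = 3

3


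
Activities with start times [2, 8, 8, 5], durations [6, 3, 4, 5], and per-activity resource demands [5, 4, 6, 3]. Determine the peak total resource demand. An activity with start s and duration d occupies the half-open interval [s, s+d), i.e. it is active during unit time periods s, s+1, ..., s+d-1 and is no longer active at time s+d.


Each activity i is active on [start_i, start_i + duration_i).
Compute total resource usage per time slot:
  t=0: active resources = [], total = 0
  t=1: active resources = [], total = 0
  t=2: active resources = [5], total = 5
  t=3: active resources = [5], total = 5
  t=4: active resources = [5], total = 5
  t=5: active resources = [5, 3], total = 8
  t=6: active resources = [5, 3], total = 8
  t=7: active resources = [5, 3], total = 8
  t=8: active resources = [4, 6, 3], total = 13
  t=9: active resources = [4, 6, 3], total = 13
  t=10: active resources = [4, 6], total = 10
  t=11: active resources = [6], total = 6
Peak resource demand = 13

13


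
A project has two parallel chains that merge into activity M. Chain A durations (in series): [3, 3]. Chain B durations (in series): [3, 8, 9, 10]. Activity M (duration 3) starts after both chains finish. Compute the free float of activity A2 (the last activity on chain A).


ES(A2) = sum of predecessors on chain A = 3
EF(A2) = ES + duration = 3 + 3 = 6
Successor of A2 is M. ES(M) = max(sum(A), sum(B)) = max(6, 30) = 30
Free float = ES(successor) - EF(current) = 30 - 6 = 24

24


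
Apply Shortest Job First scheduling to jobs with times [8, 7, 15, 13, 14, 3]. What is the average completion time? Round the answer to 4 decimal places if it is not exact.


SJF order (ascending): [3, 7, 8, 13, 14, 15]
Completion times:
  Job 1: burst=3, C=3
  Job 2: burst=7, C=10
  Job 3: burst=8, C=18
  Job 4: burst=13, C=31
  Job 5: burst=14, C=45
  Job 6: burst=15, C=60
Average completion = 167/6 = 27.8333

27.8333


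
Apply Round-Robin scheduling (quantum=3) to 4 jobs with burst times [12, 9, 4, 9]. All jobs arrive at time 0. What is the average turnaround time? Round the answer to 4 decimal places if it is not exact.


Time quantum = 3
Execution trace:
  J1 runs 3 units, time = 3
  J2 runs 3 units, time = 6
  J3 runs 3 units, time = 9
  J4 runs 3 units, time = 12
  J1 runs 3 units, time = 15
  J2 runs 3 units, time = 18
  J3 runs 1 units, time = 19
  J4 runs 3 units, time = 22
  J1 runs 3 units, time = 25
  J2 runs 3 units, time = 28
  J4 runs 3 units, time = 31
  J1 runs 3 units, time = 34
Finish times: [34, 28, 19, 31]
Average turnaround = 112/4 = 28.0

28.0


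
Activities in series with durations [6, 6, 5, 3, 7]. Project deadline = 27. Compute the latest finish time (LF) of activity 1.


LF(activity 1) = deadline - sum of successor durations
Successors: activities 2 through 5 with durations [6, 5, 3, 7]
Sum of successor durations = 21
LF = 27 - 21 = 6

6


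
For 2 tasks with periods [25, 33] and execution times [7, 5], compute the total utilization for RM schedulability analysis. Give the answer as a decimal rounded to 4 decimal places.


Compute individual utilizations (exact fractions):
  Task 1: C/T = 7/25 (approx. 0.28)
  Task 2: C/T = 5/33 (approx. 0.1515)
Total utilization U = 7/25 + 5/33 = 356/825
Rounded to 4 decimal places: U = 0.4315
RM (Liu & Layland) bound for 2 tasks = 0.828427; compare with U = 356/825 (approx. 0.431515)
U <= bound, so schedulable by RM sufficient condition.

0.4315


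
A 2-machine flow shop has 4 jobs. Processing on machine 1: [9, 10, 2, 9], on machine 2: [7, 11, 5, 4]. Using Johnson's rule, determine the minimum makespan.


Apply Johnson's rule:
  Group 1 (a <= b): [(3, 2, 5), (2, 10, 11)]
  Group 2 (a > b): [(1, 9, 7), (4, 9, 4)]
Optimal job order: [3, 2, 1, 4]
Schedule:
  Job 3: M1 done at 2, M2 done at 7
  Job 2: M1 done at 12, M2 done at 23
  Job 1: M1 done at 21, M2 done at 30
  Job 4: M1 done at 30, M2 done at 34
Makespan = 34

34


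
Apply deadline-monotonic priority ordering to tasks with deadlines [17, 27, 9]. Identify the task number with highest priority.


Sort tasks by relative deadline (ascending):
  Task 3: deadline = 9
  Task 1: deadline = 17
  Task 2: deadline = 27
Priority order (highest first): [3, 1, 2]
Highest priority task = 3

3


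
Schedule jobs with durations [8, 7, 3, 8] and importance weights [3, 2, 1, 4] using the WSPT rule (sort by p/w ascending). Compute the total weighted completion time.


Compute p/w ratios and sort ascending (WSPT): [(8, 4), (8, 3), (3, 1), (7, 2)]
Compute weighted completion times:
  Job (p=8,w=4): C=8, w*C=4*8=32
  Job (p=8,w=3): C=16, w*C=3*16=48
  Job (p=3,w=1): C=19, w*C=1*19=19
  Job (p=7,w=2): C=26, w*C=2*26=52
Total weighted completion time = 151

151


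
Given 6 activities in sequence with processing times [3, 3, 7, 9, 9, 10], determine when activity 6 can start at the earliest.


Activity 6 starts after activities 1 through 5 complete.
Predecessor durations: [3, 3, 7, 9, 9]
ES = 3 + 3 + 7 + 9 + 9 = 31

31


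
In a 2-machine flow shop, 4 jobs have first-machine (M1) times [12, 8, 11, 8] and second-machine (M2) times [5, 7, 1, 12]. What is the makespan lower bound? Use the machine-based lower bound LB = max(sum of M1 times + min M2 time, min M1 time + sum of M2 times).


LB1 = sum(M1 times) + min(M2 times) = 39 + 1 = 40
LB2 = min(M1 times) + sum(M2 times) = 8 + 25 = 33
Lower bound = max(LB1, LB2) = max(40, 33) = 40

40


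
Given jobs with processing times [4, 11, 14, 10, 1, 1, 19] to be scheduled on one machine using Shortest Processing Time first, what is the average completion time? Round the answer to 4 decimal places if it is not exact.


Sort jobs by processing time (SPT order): [1, 1, 4, 10, 11, 14, 19]
Compute completion times sequentially:
  Job 1: processing = 1, completes at 1
  Job 2: processing = 1, completes at 2
  Job 3: processing = 4, completes at 6
  Job 4: processing = 10, completes at 16
  Job 5: processing = 11, completes at 27
  Job 6: processing = 14, completes at 41
  Job 7: processing = 19, completes at 60
Sum of completion times = 153
Average completion time = 153/7 = 21.8571

21.8571


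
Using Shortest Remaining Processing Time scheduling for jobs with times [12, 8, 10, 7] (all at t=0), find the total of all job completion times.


Since all jobs arrive at t=0, SRPT equals SPT ordering.
SPT order: [7, 8, 10, 12]
Completion times:
  Job 1: p=7, C=7
  Job 2: p=8, C=15
  Job 3: p=10, C=25
  Job 4: p=12, C=37
Total completion time = 7 + 15 + 25 + 37 = 84

84


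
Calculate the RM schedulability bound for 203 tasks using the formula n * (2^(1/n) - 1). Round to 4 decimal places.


Compute 2^(1/203) = 1.0034203542
Subtract 1: 1.0034203542 - 1 = 0.0034203542
Multiply by n: 203 * 0.0034203542 = 0.6943319026
Round to 4 dp: 0.6943

0.6943


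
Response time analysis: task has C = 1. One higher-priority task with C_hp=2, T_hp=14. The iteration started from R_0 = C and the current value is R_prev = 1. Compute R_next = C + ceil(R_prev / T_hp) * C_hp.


R_next = C + ceil(R_prev / T_hp) * C_hp
ceil(1 / 14) = ceil(0.0714) = 1
Interference = 1 * 2 = 2
R_next = 1 + 2 = 3

3


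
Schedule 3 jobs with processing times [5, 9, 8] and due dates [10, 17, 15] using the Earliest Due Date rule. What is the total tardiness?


Sort by due date (EDD order): [(5, 10), (8, 15), (9, 17)]
Compute completion times and tardiness:
  Job 1: p=5, d=10, C=5, tardiness=max(0,5-10)=0
  Job 2: p=8, d=15, C=13, tardiness=max(0,13-15)=0
  Job 3: p=9, d=17, C=22, tardiness=max(0,22-17)=5
Total tardiness = 5

5


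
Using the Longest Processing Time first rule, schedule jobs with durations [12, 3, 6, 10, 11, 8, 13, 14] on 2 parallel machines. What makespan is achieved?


Sort jobs in decreasing order (LPT): [14, 13, 12, 11, 10, 8, 6, 3]
Assign each job to the least loaded machine:
  Machine 1: jobs [14, 11, 10, 3], load = 38
  Machine 2: jobs [13, 12, 8, 6], load = 39
Makespan = max load = 39

39


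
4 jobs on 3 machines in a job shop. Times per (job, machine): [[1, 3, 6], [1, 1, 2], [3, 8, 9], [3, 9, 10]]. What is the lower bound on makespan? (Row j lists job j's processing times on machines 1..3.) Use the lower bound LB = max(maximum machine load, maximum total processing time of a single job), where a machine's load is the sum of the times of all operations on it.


Machine loads:
  Machine 1: 1 + 1 + 3 + 3 = 8
  Machine 2: 3 + 1 + 8 + 9 = 21
  Machine 3: 6 + 2 + 9 + 10 = 27
Max machine load = 27
Job totals:
  Job 1: 10
  Job 2: 4
  Job 3: 20
  Job 4: 22
Max job total = 22
Lower bound = max(27, 22) = 27

27


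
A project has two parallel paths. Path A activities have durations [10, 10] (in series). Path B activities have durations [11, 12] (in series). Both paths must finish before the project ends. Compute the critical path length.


Path A total = 10 + 10 = 20
Path B total = 11 + 12 = 23
Critical path = longest path = max(20, 23) = 23

23


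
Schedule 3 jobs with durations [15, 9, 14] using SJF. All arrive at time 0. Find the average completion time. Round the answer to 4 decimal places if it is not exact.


SJF order (ascending): [9, 14, 15]
Completion times:
  Job 1: burst=9, C=9
  Job 2: burst=14, C=23
  Job 3: burst=15, C=38
Average completion = 70/3 = 23.3333

23.3333


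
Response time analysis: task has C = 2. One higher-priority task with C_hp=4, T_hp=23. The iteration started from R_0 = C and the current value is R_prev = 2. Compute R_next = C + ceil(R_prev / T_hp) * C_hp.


R_next = C + ceil(R_prev / T_hp) * C_hp
ceil(2 / 23) = ceil(0.087) = 1
Interference = 1 * 4 = 4
R_next = 2 + 4 = 6

6


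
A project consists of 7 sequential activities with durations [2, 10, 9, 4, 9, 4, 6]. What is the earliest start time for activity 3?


Activity 3 starts after activities 1 through 2 complete.
Predecessor durations: [2, 10]
ES = 2 + 10 = 12

12


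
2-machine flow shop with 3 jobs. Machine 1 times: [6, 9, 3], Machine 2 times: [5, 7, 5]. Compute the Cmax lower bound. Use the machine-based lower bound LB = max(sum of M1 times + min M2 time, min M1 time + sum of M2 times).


LB1 = sum(M1 times) + min(M2 times) = 18 + 5 = 23
LB2 = min(M1 times) + sum(M2 times) = 3 + 17 = 20
Lower bound = max(LB1, LB2) = max(23, 20) = 23

23


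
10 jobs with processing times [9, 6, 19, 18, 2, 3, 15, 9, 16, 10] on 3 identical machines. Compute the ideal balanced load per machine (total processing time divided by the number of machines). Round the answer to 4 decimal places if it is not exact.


Total processing time = 9 + 6 + 19 + 18 + 2 + 3 + 15 + 9 + 16 + 10 = 107
Number of machines = 3
Ideal balanced load = 107 / 3 = 35.6667

35.6667


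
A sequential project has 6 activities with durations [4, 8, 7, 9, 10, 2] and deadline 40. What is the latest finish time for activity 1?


LF(activity 1) = deadline - sum of successor durations
Successors: activities 2 through 6 with durations [8, 7, 9, 10, 2]
Sum of successor durations = 36
LF = 40 - 36 = 4

4


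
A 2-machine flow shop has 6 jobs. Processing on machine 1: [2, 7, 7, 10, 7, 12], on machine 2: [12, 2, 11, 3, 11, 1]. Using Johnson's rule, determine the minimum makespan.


Apply Johnson's rule:
  Group 1 (a <= b): [(1, 2, 12), (3, 7, 11), (5, 7, 11)]
  Group 2 (a > b): [(4, 10, 3), (2, 7, 2), (6, 12, 1)]
Optimal job order: [1, 3, 5, 4, 2, 6]
Schedule:
  Job 1: M1 done at 2, M2 done at 14
  Job 3: M1 done at 9, M2 done at 25
  Job 5: M1 done at 16, M2 done at 36
  Job 4: M1 done at 26, M2 done at 39
  Job 2: M1 done at 33, M2 done at 41
  Job 6: M1 done at 45, M2 done at 46
Makespan = 46

46


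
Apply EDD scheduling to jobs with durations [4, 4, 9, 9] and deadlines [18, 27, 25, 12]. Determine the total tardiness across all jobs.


Sort by due date (EDD order): [(9, 12), (4, 18), (9, 25), (4, 27)]
Compute completion times and tardiness:
  Job 1: p=9, d=12, C=9, tardiness=max(0,9-12)=0
  Job 2: p=4, d=18, C=13, tardiness=max(0,13-18)=0
  Job 3: p=9, d=25, C=22, tardiness=max(0,22-25)=0
  Job 4: p=4, d=27, C=26, tardiness=max(0,26-27)=0
Total tardiness = 0

0


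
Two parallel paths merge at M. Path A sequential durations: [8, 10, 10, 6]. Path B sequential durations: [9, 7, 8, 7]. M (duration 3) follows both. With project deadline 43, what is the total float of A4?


Forward pass: ES(A4) = sum of predecessors on chain A = 28
EF = ES + duration = 28 + 6 = 34
Backward pass: LF(M) = deadline = 43; LS(M) = 43 - 3 = 40
LF(A4) = LS(M) - sum(successors on chain A) = 40 - 0 = 40
LS = LF - duration = 40 - 6 = 34
Total float = LS - ES = 34 - 28 = 6

6


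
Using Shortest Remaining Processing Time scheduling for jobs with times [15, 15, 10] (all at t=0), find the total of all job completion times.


Since all jobs arrive at t=0, SRPT equals SPT ordering.
SPT order: [10, 15, 15]
Completion times:
  Job 1: p=10, C=10
  Job 2: p=15, C=25
  Job 3: p=15, C=40
Total completion time = 10 + 25 + 40 = 75

75


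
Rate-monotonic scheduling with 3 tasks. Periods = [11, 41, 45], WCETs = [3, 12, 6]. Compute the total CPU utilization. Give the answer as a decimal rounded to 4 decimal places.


Compute individual utilizations (exact fractions):
  Task 1: C/T = 3/11 (approx. 0.2727)
  Task 2: C/T = 12/41 (approx. 0.2927)
  Task 3: C/T = 6/45 = 2/15 (approx. 0.1333)
Total utilization U = 3/11 + 12/41 + 2/15 = 4727/6765
Rounded to 4 decimal places: U = 0.6987
RM (Liu & Layland) bound for 3 tasks = 0.779763; compare with U = 4727/6765 (approx. 0.698744)
U <= bound, so schedulable by RM sufficient condition.

0.6987


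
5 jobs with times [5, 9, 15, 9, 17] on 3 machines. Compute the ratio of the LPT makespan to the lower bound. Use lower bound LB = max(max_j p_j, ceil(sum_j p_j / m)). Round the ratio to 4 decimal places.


LPT order: [17, 15, 9, 9, 5]
Machine loads after assignment: [17, 20, 18]
LPT makespan = 20
Lower bound = max(max_job, ceil(total/3)) = max(17, 19) = 19
Ratio = 20 / 19 = 1.0526

1.0526


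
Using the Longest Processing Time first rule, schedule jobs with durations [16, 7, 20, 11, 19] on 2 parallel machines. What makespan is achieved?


Sort jobs in decreasing order (LPT): [20, 19, 16, 11, 7]
Assign each job to the least loaded machine:
  Machine 1: jobs [20, 11, 7], load = 38
  Machine 2: jobs [19, 16], load = 35
Makespan = max load = 38

38


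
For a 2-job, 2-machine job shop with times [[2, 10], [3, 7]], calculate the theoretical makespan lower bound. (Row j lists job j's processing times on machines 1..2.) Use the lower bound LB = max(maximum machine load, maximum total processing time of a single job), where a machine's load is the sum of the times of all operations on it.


Machine loads:
  Machine 1: 2 + 3 = 5
  Machine 2: 10 + 7 = 17
Max machine load = 17
Job totals:
  Job 1: 12
  Job 2: 10
Max job total = 12
Lower bound = max(17, 12) = 17

17


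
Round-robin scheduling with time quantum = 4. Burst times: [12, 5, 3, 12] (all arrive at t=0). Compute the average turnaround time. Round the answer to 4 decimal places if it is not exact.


Time quantum = 4
Execution trace:
  J1 runs 4 units, time = 4
  J2 runs 4 units, time = 8
  J3 runs 3 units, time = 11
  J4 runs 4 units, time = 15
  J1 runs 4 units, time = 19
  J2 runs 1 units, time = 20
  J4 runs 4 units, time = 24
  J1 runs 4 units, time = 28
  J4 runs 4 units, time = 32
Finish times: [28, 20, 11, 32]
Average turnaround = 91/4 = 22.75

22.75


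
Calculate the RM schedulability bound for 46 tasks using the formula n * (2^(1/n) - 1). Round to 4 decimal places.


Compute 2^(1/46) = 1.0151825180
Subtract 1: 1.0151825180 - 1 = 0.0151825180
Multiply by n: 46 * 0.0151825180 = 0.6983958280
Round to 4 dp: 0.6984

0.6984


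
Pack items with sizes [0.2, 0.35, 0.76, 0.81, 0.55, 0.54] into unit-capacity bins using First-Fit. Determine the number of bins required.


Place items sequentially using First-Fit:
  Item 0.2 -> new Bin 1
  Item 0.35 -> Bin 1 (now 0.55)
  Item 0.76 -> new Bin 2
  Item 0.81 -> new Bin 3
  Item 0.55 -> new Bin 4
  Item 0.54 -> new Bin 5
Total bins used = 5

5


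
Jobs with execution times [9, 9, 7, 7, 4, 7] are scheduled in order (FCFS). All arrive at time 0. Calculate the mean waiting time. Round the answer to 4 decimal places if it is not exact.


FCFS order (as given): [9, 9, 7, 7, 4, 7]
Waiting times:
  Job 1: wait = 0
  Job 2: wait = 9
  Job 3: wait = 18
  Job 4: wait = 25
  Job 5: wait = 32
  Job 6: wait = 36
Sum of waiting times = 120
Average waiting time = 120/6 = 20.0

20.0


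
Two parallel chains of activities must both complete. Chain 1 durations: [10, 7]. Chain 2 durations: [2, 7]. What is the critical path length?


Path A total = 10 + 7 = 17
Path B total = 2 + 7 = 9
Critical path = longest path = max(17, 9) = 17

17


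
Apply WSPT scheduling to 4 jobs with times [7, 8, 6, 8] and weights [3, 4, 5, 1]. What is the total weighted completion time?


Compute p/w ratios and sort ascending (WSPT): [(6, 5), (8, 4), (7, 3), (8, 1)]
Compute weighted completion times:
  Job (p=6,w=5): C=6, w*C=5*6=30
  Job (p=8,w=4): C=14, w*C=4*14=56
  Job (p=7,w=3): C=21, w*C=3*21=63
  Job (p=8,w=1): C=29, w*C=1*29=29
Total weighted completion time = 178

178


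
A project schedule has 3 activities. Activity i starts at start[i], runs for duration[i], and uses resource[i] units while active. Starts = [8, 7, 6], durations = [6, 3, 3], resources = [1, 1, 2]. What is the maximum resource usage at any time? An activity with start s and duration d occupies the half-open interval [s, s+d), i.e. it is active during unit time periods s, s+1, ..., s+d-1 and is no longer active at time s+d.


Each activity i is active on [start_i, start_i + duration_i).
Compute total resource usage per time slot:
  t=0: active resources = [], total = 0
  t=1: active resources = [], total = 0
  t=2: active resources = [], total = 0
  t=3: active resources = [], total = 0
  t=4: active resources = [], total = 0
  t=5: active resources = [], total = 0
  t=6: active resources = [2], total = 2
  t=7: active resources = [1, 2], total = 3
  t=8: active resources = [1, 1, 2], total = 4
  t=9: active resources = [1, 1], total = 2
  t=10: active resources = [1], total = 1
  t=11: active resources = [1], total = 1
  t=12: active resources = [1], total = 1
  t=13: active resources = [1], total = 1
Peak resource demand = 4

4


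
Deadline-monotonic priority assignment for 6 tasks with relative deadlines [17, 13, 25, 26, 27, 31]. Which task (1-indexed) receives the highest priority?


Sort tasks by relative deadline (ascending):
  Task 2: deadline = 13
  Task 1: deadline = 17
  Task 3: deadline = 25
  Task 4: deadline = 26
  Task 5: deadline = 27
  Task 6: deadline = 31
Priority order (highest first): [2, 1, 3, 4, 5, 6]
Highest priority task = 2

2


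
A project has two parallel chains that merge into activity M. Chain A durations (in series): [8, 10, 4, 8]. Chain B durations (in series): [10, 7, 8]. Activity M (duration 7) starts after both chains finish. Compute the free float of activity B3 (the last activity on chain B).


ES(B3) = sum of predecessors on chain B = 17
EF(B3) = ES + duration = 17 + 8 = 25
Successor of B3 is M. ES(M) = max(sum(A), sum(B)) = max(30, 25) = 30
Free float = ES(successor) - EF(current) = 30 - 25 = 5

5


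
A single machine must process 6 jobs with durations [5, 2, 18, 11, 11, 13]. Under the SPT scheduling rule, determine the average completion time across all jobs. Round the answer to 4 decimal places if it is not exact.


Sort jobs by processing time (SPT order): [2, 5, 11, 11, 13, 18]
Compute completion times sequentially:
  Job 1: processing = 2, completes at 2
  Job 2: processing = 5, completes at 7
  Job 3: processing = 11, completes at 18
  Job 4: processing = 11, completes at 29
  Job 5: processing = 13, completes at 42
  Job 6: processing = 18, completes at 60
Sum of completion times = 158
Average completion time = 158/6 = 26.3333

26.3333


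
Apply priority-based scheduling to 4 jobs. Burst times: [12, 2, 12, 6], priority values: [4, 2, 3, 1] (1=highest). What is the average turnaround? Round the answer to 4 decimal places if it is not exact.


Sort by priority (ascending = highest first):
Order: [(1, 6), (2, 2), (3, 12), (4, 12)]
Completion times:
  Priority 1, burst=6, C=6
  Priority 2, burst=2, C=8
  Priority 3, burst=12, C=20
  Priority 4, burst=12, C=32
Average turnaround = 66/4 = 16.5

16.5


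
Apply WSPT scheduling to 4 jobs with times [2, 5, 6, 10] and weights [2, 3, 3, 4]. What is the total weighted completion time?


Compute p/w ratios and sort ascending (WSPT): [(2, 2), (5, 3), (6, 3), (10, 4)]
Compute weighted completion times:
  Job (p=2,w=2): C=2, w*C=2*2=4
  Job (p=5,w=3): C=7, w*C=3*7=21
  Job (p=6,w=3): C=13, w*C=3*13=39
  Job (p=10,w=4): C=23, w*C=4*23=92
Total weighted completion time = 156

156


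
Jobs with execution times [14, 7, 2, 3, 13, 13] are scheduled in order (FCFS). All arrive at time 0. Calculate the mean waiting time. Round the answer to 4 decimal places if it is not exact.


FCFS order (as given): [14, 7, 2, 3, 13, 13]
Waiting times:
  Job 1: wait = 0
  Job 2: wait = 14
  Job 3: wait = 21
  Job 4: wait = 23
  Job 5: wait = 26
  Job 6: wait = 39
Sum of waiting times = 123
Average waiting time = 123/6 = 20.5

20.5


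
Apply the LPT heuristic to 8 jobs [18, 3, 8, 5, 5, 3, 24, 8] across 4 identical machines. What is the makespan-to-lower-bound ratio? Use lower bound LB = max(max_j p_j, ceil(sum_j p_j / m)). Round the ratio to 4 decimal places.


LPT order: [24, 18, 8, 8, 5, 5, 3, 3]
Machine loads after assignment: [24, 18, 16, 16]
LPT makespan = 24
Lower bound = max(max_job, ceil(total/4)) = max(24, 19) = 24
Ratio = 24 / 24 = 1.0

1.0


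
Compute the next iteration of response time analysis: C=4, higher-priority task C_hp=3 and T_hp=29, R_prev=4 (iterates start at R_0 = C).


R_next = C + ceil(R_prev / T_hp) * C_hp
ceil(4 / 29) = ceil(0.1379) = 1
Interference = 1 * 3 = 3
R_next = 4 + 3 = 7

7


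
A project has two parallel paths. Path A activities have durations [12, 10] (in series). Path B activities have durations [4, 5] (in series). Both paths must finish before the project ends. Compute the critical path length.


Path A total = 12 + 10 = 22
Path B total = 4 + 5 = 9
Critical path = longest path = max(22, 9) = 22

22


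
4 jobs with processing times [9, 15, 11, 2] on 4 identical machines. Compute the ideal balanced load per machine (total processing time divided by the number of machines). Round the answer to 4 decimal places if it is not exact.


Total processing time = 9 + 15 + 11 + 2 = 37
Number of machines = 4
Ideal balanced load = 37 / 4 = 9.25

9.25


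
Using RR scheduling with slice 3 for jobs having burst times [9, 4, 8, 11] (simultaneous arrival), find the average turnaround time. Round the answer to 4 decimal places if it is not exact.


Time quantum = 3
Execution trace:
  J1 runs 3 units, time = 3
  J2 runs 3 units, time = 6
  J3 runs 3 units, time = 9
  J4 runs 3 units, time = 12
  J1 runs 3 units, time = 15
  J2 runs 1 units, time = 16
  J3 runs 3 units, time = 19
  J4 runs 3 units, time = 22
  J1 runs 3 units, time = 25
  J3 runs 2 units, time = 27
  J4 runs 3 units, time = 30
  J4 runs 2 units, time = 32
Finish times: [25, 16, 27, 32]
Average turnaround = 100/4 = 25.0

25.0


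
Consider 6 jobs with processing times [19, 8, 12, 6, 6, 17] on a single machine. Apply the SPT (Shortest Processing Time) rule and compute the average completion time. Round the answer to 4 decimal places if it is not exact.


Sort jobs by processing time (SPT order): [6, 6, 8, 12, 17, 19]
Compute completion times sequentially:
  Job 1: processing = 6, completes at 6
  Job 2: processing = 6, completes at 12
  Job 3: processing = 8, completes at 20
  Job 4: processing = 12, completes at 32
  Job 5: processing = 17, completes at 49
  Job 6: processing = 19, completes at 68
Sum of completion times = 187
Average completion time = 187/6 = 31.1667

31.1667


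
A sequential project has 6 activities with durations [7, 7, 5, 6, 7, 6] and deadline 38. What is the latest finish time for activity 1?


LF(activity 1) = deadline - sum of successor durations
Successors: activities 2 through 6 with durations [7, 5, 6, 7, 6]
Sum of successor durations = 31
LF = 38 - 31 = 7

7


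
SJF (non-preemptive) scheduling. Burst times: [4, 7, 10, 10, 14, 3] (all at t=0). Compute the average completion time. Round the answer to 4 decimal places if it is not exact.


SJF order (ascending): [3, 4, 7, 10, 10, 14]
Completion times:
  Job 1: burst=3, C=3
  Job 2: burst=4, C=7
  Job 3: burst=7, C=14
  Job 4: burst=10, C=24
  Job 5: burst=10, C=34
  Job 6: burst=14, C=48
Average completion = 130/6 = 21.6667

21.6667


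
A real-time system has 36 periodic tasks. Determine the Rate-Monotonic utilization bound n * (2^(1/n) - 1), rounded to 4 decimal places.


Compute 2^(1/36) = 1.0194406437
Subtract 1: 1.0194406437 - 1 = 0.0194406437
Multiply by n: 36 * 0.0194406437 = 0.6998631732
Round to 4 dp: 0.6999

0.6999


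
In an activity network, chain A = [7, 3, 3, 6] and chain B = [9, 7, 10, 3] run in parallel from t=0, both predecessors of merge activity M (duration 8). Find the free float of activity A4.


ES(A4) = sum of predecessors on chain A = 13
EF(A4) = ES + duration = 13 + 6 = 19
Successor of A4 is M. ES(M) = max(sum(A), sum(B)) = max(19, 29) = 29
Free float = ES(successor) - EF(current) = 29 - 19 = 10

10


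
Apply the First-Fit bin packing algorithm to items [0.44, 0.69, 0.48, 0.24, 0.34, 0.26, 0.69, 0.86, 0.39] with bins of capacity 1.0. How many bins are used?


Place items sequentially using First-Fit:
  Item 0.44 -> new Bin 1
  Item 0.69 -> new Bin 2
  Item 0.48 -> Bin 1 (now 0.92)
  Item 0.24 -> Bin 2 (now 0.93)
  Item 0.34 -> new Bin 3
  Item 0.26 -> Bin 3 (now 0.6)
  Item 0.69 -> new Bin 4
  Item 0.86 -> new Bin 5
  Item 0.39 -> Bin 3 (now 0.99)
Total bins used = 5

5


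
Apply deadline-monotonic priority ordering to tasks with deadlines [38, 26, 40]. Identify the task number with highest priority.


Sort tasks by relative deadline (ascending):
  Task 2: deadline = 26
  Task 1: deadline = 38
  Task 3: deadline = 40
Priority order (highest first): [2, 1, 3]
Highest priority task = 2

2


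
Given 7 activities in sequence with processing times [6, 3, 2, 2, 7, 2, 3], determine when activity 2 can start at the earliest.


Activity 2 starts after activities 1 through 1 complete.
Predecessor durations: [6]
ES = 6 = 6

6


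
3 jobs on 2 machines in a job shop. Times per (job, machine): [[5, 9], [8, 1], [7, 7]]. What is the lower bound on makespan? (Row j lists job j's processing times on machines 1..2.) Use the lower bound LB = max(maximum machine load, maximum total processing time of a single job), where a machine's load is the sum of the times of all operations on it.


Machine loads:
  Machine 1: 5 + 8 + 7 = 20
  Machine 2: 9 + 1 + 7 = 17
Max machine load = 20
Job totals:
  Job 1: 14
  Job 2: 9
  Job 3: 14
Max job total = 14
Lower bound = max(20, 14) = 20

20


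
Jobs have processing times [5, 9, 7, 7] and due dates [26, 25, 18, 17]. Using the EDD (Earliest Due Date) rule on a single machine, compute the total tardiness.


Sort by due date (EDD order): [(7, 17), (7, 18), (9, 25), (5, 26)]
Compute completion times and tardiness:
  Job 1: p=7, d=17, C=7, tardiness=max(0,7-17)=0
  Job 2: p=7, d=18, C=14, tardiness=max(0,14-18)=0
  Job 3: p=9, d=25, C=23, tardiness=max(0,23-25)=0
  Job 4: p=5, d=26, C=28, tardiness=max(0,28-26)=2
Total tardiness = 2

2


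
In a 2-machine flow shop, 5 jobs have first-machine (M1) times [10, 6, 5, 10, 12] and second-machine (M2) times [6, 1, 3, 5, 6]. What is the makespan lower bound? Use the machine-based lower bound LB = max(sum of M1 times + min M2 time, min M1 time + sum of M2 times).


LB1 = sum(M1 times) + min(M2 times) = 43 + 1 = 44
LB2 = min(M1 times) + sum(M2 times) = 5 + 21 = 26
Lower bound = max(LB1, LB2) = max(44, 26) = 44

44


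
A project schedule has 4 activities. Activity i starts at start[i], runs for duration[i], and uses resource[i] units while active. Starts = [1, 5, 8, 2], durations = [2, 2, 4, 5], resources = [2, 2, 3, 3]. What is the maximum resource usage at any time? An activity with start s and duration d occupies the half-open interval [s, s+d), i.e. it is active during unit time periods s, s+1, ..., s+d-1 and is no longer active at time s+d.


Each activity i is active on [start_i, start_i + duration_i).
Compute total resource usage per time slot:
  t=0: active resources = [], total = 0
  t=1: active resources = [2], total = 2
  t=2: active resources = [2, 3], total = 5
  t=3: active resources = [3], total = 3
  t=4: active resources = [3], total = 3
  t=5: active resources = [2, 3], total = 5
  t=6: active resources = [2, 3], total = 5
  t=7: active resources = [], total = 0
  t=8: active resources = [3], total = 3
  t=9: active resources = [3], total = 3
  t=10: active resources = [3], total = 3
  t=11: active resources = [3], total = 3
Peak resource demand = 5

5
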